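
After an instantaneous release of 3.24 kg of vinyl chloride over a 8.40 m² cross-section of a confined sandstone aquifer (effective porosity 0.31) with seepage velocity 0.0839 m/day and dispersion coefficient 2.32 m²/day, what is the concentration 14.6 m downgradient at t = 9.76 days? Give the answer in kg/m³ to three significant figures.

0.00906 kg/m³

For an instantaneous plane source, C(x,t) = M/(n_e·A·√(4πDt)) · exp(−(x−vt)²/(4Dt)), with n_e·A the pore (flow) area.
Plume center vt = 0.0839 × 9.76 = 0.818864 m, so the well at 14.6 m is 13.781136 m downgradient of the peak.
√(4πDt) = 16.87 m, giving peak height M/(n_e·A·√(4πDt)) = 3.24/(0.31 × 8.40 × 16.87) = 0.07375 kg/m³.
(x−vt)²/(4Dt) = (13.781136)²/(4 × 2.32 × 9.76) = 2.097; exp(−2.097) = 0.1228.
C = 0.07375 × 0.1228 = 0.00906 kg/m³.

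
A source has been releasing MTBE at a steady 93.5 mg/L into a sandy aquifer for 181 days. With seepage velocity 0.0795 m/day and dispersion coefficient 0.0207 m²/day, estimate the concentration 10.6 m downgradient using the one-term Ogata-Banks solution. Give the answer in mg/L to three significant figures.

For a continuous step input, C/C₀ ≈ ½·erfc((x−vt)/(2√(Dt))).
vt = 0.0795 × 181 = 14.3895 m and 2√(Dt) = 2√(0.0207 × 181) = 3.871 m.
Argument (x−vt)/(2√(Dt)) = (10.6 − 14.3895)/3.871 = -0.9789; ½·erfc(-0.9789) = 0.9169.
C = 93.5 × 0.9169 = 85.7 mg/L.

85.7 mg/L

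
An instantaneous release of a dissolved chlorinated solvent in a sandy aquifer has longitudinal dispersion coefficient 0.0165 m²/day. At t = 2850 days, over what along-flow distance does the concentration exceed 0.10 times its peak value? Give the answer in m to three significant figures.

The plume is Gaussian with σ = √(2Dt) = √(2 × 0.0165 × 2850) = 9.698 m.
C/C_peak = exp(−Δx²/(2σ²)) = 0.10 ⇒ Δx = σ·√(−2 ln 0.10) = 9.698 × 2.146 = 20.81 m.
Width = 2Δx = 41.6 m.

41.6 m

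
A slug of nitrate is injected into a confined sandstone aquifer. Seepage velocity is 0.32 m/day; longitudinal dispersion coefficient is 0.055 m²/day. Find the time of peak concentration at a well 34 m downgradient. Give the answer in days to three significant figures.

106 days

For the 1D instantaneous-source solution, setting ∂C/∂t = 0 at fixed x gives v²t² + 2Dt − x² = 0, so t = (√(D² + v²x²) − D)/v².
√(D² + v²x²) = √(0.055² + 0.32² × 34²) = 10.88; v² = 0.1024.
t = (10.88 − 0.055)/0.1024 = 106 days (vs. the pure-advection estimate x/v = 106 d).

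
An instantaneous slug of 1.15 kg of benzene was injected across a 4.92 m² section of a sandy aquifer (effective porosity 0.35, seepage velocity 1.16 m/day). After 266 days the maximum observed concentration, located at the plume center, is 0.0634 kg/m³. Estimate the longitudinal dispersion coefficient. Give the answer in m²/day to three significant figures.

At the plume center C_max = M/(n_e·A·√(4πDt)), so D = M²/(4πt·(n_e·A·C_max)²).
n_e·A·C_max = 0.35 × 4.92 × 0.0634 = 0.1092 kg/m.
D = 1.15²/(4π × 266 × 0.1092²) = 0.0332 m²/day.

0.0332 m²/day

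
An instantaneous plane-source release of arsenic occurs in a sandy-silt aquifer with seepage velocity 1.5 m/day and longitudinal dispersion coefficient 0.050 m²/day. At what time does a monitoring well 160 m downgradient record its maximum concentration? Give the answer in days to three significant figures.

For the 1D instantaneous-source solution, setting ∂C/∂t = 0 at fixed x gives v²t² + 2Dt − x² = 0, so t = (√(D² + v²x²) − D)/v².
√(D² + v²x²) = √(0.050² + 1.5² × 160²) = 240.0; v² = 2.25.
t = (240.0 − 0.050)/2.25 = 107 days (vs. the pure-advection estimate x/v = 107 d).

107 days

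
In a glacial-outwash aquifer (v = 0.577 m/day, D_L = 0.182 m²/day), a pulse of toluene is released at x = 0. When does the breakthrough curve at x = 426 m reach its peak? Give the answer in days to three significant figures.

738 days

For the 1D instantaneous-source solution, setting ∂C/∂t = 0 at fixed x gives v²t² + 2Dt − x² = 0, so t = (√(D² + v²x²) − D)/v².
√(D² + v²x²) = √(0.182² + 0.577² × 426²) = 245.8; v² = 0.332929.
t = (245.8 − 0.182)/0.332929 = 738 days (vs. the pure-advection estimate x/v = 738 d).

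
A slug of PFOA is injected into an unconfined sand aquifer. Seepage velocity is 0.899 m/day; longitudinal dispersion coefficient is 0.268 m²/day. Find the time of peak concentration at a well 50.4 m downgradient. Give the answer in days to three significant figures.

For the 1D instantaneous-source solution, setting ∂C/∂t = 0 at fixed x gives v²t² + 2Dt − x² = 0, so t = (√(D² + v²x²) − D)/v².
√(D² + v²x²) = √(0.268² + 0.899² × 50.4²) = 45.31; v² = 0.808201.
t = (45.31 − 0.268)/0.808201 = 55.7 days (vs. the pure-advection estimate x/v = 56.1 d).

55.7 days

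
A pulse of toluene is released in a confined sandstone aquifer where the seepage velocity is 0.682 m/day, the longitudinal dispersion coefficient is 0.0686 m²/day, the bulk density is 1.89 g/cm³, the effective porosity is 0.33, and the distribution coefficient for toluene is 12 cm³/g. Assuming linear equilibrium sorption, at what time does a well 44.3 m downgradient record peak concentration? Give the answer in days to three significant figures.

4520 days

Retardation factor R = 1 + ρ_b·K_d/n = 1 + 1.89 × 12/0.33 = 69.73.
Sorption retards both mechanisms: v_R = v/R = 0.009781 m/day, D_R = D/R = 0.0009838 m²/day.
Peak time from v_R²t² + 2D_R t − x² = 0: t = (√(D_R² + v_R²x²) − D_R)/v_R².
√(D_R² + v_R²x²) = √(0.0009838² + 0.009781² × 44.3²) = 0.4333; v_R² = 9.567e-05.
t = (0.4333 − 0.0009838)/9.567e-05 = 4520 days.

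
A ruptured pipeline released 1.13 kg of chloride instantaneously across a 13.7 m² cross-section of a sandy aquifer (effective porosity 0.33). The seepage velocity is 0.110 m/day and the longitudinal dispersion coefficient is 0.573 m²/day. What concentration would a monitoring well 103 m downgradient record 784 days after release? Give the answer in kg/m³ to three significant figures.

For an instantaneous plane source, C(x,t) = M/(n_e·A·√(4πDt)) · exp(−(x−vt)²/(4Dt)), with n_e·A the pore (flow) area.
Plume center vt = 0.110 × 784 = 86.24 m, so the well at 103 m is 16.76 m downgradient of the peak.
√(4πDt) = 75.13 m, giving peak height M/(n_e·A·√(4πDt)) = 1.13/(0.33 × 13.7 × 75.13) = 0.003327 kg/m³.
(x−vt)²/(4Dt) = (16.76)²/(4 × 0.573 × 784) = 0.1563; exp(−0.1563) = 0.8553.
C = 0.003327 × 0.8553 = 0.00285 kg/m³.

0.00285 kg/m³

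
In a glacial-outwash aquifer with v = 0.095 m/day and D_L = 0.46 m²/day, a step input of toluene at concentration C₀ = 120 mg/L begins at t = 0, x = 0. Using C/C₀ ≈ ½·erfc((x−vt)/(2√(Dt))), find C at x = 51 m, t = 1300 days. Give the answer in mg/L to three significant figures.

118 mg/L

For a continuous step input, C/C₀ ≈ ½·erfc((x−vt)/(2√(Dt))).
vt = 0.095 × 1300 = 123.5 m and 2√(Dt) = 2√(0.46 × 1300) = 48.91 m.
Argument (x−vt)/(2√(Dt)) = (51 − 123.5)/48.91 = -1.482; ½·erfc(-1.482) = 0.9820.
C = 120 × 0.9820 = 118 mg/L.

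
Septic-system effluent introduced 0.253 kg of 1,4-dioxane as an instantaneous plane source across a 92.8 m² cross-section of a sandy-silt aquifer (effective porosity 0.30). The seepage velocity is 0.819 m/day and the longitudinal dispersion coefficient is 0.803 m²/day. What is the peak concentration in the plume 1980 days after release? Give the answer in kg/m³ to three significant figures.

6.43e-05 kg/m³

The peak of an instantaneous 1D plume sits at x = vt; there the Gaussian factor is 1 and C_max = M/(n_e·A·√(4πDt)), where n_e·A is the pore area the mass is dissolved in.
√(4πDt) = √(4π × 0.803 × 1980) = 141.3 m, so C_max = 0.253/(0.30 × 92.8 × 141.3) = 6.43e-05 kg/m³.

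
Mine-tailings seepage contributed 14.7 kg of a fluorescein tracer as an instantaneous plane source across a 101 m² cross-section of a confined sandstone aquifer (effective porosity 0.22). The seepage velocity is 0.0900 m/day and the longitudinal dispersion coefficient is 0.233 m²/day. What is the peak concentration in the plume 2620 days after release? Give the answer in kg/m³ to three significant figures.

The peak of an instantaneous 1D plume sits at x = vt; there the Gaussian factor is 1 and C_max = M/(n_e·A·√(4πDt)), where n_e·A is the pore area the mass is dissolved in.
√(4πDt) = √(4π × 0.233 × 2620) = 87.59 m, so C_max = 14.7/(0.22 × 101 × 87.59) = 0.00755 kg/m³.

0.00755 kg/m³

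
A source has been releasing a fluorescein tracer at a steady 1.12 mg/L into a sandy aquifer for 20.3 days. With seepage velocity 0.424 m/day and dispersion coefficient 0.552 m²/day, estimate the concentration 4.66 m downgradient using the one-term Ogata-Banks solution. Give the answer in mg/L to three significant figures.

0.894 mg/L

For a continuous step input, C/C₀ ≈ ½·erfc((x−vt)/(2√(Dt))).
vt = 0.424 × 20.3 = 8.6072 m and 2√(Dt) = 2√(0.552 × 20.3) = 6.695 m.
Argument (x−vt)/(2√(Dt)) = (4.66 − 8.6072)/6.695 = -0.5896; ½·erfc(-0.5896) = 0.7978.
C = 1.12 × 0.7978 = 0.894 mg/L.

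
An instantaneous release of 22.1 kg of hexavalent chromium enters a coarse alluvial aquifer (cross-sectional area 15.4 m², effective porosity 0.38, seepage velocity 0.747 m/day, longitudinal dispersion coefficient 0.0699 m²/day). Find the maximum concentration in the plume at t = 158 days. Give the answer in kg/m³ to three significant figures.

The peak of an instantaneous 1D plume sits at x = vt; there the Gaussian factor is 1 and C_max = M/(n_e·A·√(4πDt)), where n_e·A is the pore area the mass is dissolved in.
√(4πDt) = √(4π × 0.0699 × 158) = 11.78 m, so C_max = 22.1/(0.38 × 15.4 × 11.78) = 0.321 kg/m³.

0.321 kg/m³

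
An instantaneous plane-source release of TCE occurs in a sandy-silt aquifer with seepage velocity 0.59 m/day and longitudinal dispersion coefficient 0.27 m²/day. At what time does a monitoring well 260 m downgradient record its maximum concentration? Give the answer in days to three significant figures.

440 days

For the 1D instantaneous-source solution, setting ∂C/∂t = 0 at fixed x gives v²t² + 2Dt − x² = 0, so t = (√(D² + v²x²) − D)/v².
√(D² + v²x²) = √(0.27² + 0.59² × 260²) = 153.4; v² = 0.3481.
t = (153.4 − 0.27)/0.3481 = 440 days (vs. the pure-advection estimate x/v = 441 d).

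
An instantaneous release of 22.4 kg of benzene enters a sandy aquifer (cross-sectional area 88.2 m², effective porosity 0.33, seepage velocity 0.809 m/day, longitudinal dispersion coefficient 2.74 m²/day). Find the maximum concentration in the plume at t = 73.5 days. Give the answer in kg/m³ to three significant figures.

The peak of an instantaneous 1D plume sits at x = vt; there the Gaussian factor is 1 and C_max = M/(n_e·A·√(4πDt)), where n_e·A is the pore area the mass is dissolved in.
√(4πDt) = √(4π × 2.74 × 73.5) = 50.31 m, so C_max = 22.4/(0.33 × 88.2 × 50.31) = 0.0153 kg/m³.

0.0153 kg/m³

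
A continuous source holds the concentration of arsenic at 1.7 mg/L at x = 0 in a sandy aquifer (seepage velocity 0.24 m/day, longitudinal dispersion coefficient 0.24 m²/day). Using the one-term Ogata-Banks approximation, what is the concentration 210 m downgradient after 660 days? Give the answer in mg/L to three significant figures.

For a continuous step input, C/C₀ ≈ ½·erfc((x−vt)/(2√(Dt))).
vt = 0.24 × 660 = 158.4 m and 2√(Dt) = 2√(0.24 × 660) = 25.17 m.
Argument (x−vt)/(2√(Dt)) = (210 − 158.4)/25.17 = 2.050; ½·erfc(2.050) = 0.001871.
C = 1.7 × 0.001871 = 0.00318 mg/L.

0.00318 mg/L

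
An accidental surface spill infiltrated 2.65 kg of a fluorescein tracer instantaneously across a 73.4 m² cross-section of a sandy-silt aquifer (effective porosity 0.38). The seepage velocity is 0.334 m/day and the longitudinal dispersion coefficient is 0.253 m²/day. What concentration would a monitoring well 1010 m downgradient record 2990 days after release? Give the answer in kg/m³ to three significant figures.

0.000934 kg/m³

For an instantaneous plane source, C(x,t) = M/(n_e·A·√(4πDt)) · exp(−(x−vt)²/(4Dt)), with n_e·A the pore (flow) area.
Plume center vt = 0.334 × 2990 = 998.66 m, so the well at 1010 m is 11.34 m downgradient of the peak.
√(4πDt) = 97.50 m, giving peak height M/(n_e·A·√(4πDt)) = 2.65/(0.38 × 73.4 × 97.50) = 0.0009745 kg/m³.
(x−vt)²/(4Dt) = (11.34)²/(4 × 0.253 × 2990) = 0.04250; exp(−0.04250) = 0.9584.
C = 0.0009745 × 0.9584 = 0.000934 kg/m³.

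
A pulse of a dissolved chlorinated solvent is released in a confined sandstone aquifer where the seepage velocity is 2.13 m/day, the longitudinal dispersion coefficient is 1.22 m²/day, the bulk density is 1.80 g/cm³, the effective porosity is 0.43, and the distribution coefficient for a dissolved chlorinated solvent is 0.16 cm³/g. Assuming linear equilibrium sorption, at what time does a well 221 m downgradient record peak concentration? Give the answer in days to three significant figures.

Retardation factor R = 1 + ρ_b·K_d/n = 1 + 1.80 × 0.16/0.43 = 1.670.
Sorption retards both mechanisms: v_R = v/R = 1.275 m/day, D_R = D/R = 0.7305 m²/day.
Peak time from v_R²t² + 2D_R t − x² = 0: t = (√(D_R² + v_R²x²) − D_R)/v_R².
√(D_R² + v_R²x²) = √(0.7305² + 1.275² × 221²) = 281.8; v_R² = 1.626.
t = (281.8 − 0.7305)/1.626 = 173 days.

173 days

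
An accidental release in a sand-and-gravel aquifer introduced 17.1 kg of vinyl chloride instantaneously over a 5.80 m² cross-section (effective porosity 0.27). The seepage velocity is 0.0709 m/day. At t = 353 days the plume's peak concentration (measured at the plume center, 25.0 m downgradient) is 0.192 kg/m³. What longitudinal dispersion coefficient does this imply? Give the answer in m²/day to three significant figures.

0.729 m²/day

At the plume center C_max = M/(n_e·A·√(4πDt)), so D = M²/(4πt·(n_e·A·C_max)²).
n_e·A·C_max = 0.27 × 5.80 × 0.192 = 0.3007 kg/m.
D = 17.1²/(4π × 353 × 0.3007²) = 0.729 m²/day.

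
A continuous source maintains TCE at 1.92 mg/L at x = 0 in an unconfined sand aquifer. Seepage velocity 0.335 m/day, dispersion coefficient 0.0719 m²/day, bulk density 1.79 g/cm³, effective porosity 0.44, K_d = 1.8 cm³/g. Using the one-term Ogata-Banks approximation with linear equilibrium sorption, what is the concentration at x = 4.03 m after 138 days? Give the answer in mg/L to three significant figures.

Retardation factor R = 1 + ρ_b·K_d/n = 1 + 1.79 × 1.8/0.44 = 8.323.
Sorption retards both mechanisms: v_R = v/R = 0.04025 m/day, D_R = D/R = 0.008639 m²/day.
v_R·t = 0.04025 × 138 = 5.5545 m; 2√(D_R t) = 2.184 m; argument = (4.03 − 5.5545)/2.184 = -0.6980.
C = C₀ × ½·erfc(-0.6980) = 1.92 × 0.8382 = 1.61 mg/L.

1.61 mg/L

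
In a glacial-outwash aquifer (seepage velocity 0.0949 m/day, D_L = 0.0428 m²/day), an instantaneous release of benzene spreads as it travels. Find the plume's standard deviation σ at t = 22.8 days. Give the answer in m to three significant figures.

1.40 m

Dispersive spreading gives a Gaussian with σ² = 2Dt; advection only shifts the center.
σ = √(2 × 0.0428 × 22.8) = 1.40 m.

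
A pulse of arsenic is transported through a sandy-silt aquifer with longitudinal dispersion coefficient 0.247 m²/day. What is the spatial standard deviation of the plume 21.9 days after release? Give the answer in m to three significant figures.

3.29 m

Dispersive spreading gives a Gaussian with σ² = 2Dt; advection only shifts the center.
σ = √(2 × 0.247 × 21.9) = 3.29 m.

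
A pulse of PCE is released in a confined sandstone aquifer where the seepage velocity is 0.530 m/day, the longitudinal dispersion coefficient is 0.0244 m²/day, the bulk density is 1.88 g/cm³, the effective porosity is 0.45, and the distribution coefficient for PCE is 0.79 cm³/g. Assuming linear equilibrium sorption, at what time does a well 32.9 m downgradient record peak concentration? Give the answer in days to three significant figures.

267 days

Retardation factor R = 1 + ρ_b·K_d/n = 1 + 1.88 × 0.79/0.45 = 4.300.
Sorption retards both mechanisms: v_R = v/R = 0.1233 m/day, D_R = D/R = 0.005674 m²/day.
Peak time from v_R²t² + 2D_R t − x² = 0: t = (√(D_R² + v_R²x²) − D_R)/v_R².
√(D_R² + v_R²x²) = √(0.005674² + 0.1233² × 32.9²) = 4.057; v_R² = 0.01520.
t = (4.057 − 0.005674)/0.01520 = 267 days.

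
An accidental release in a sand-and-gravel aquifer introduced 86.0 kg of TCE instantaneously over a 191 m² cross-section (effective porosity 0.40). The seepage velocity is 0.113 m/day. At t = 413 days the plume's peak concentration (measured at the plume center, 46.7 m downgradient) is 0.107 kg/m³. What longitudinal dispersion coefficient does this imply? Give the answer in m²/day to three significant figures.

At the plume center C_max = M/(n_e·A·√(4πDt)), so D = M²/(4πt·(n_e·A·C_max)²).
n_e·A·C_max = 0.40 × 191 × 0.107 = 8.175 kg/m.
D = 86.0²/(4π × 413 × 8.175²) = 0.0213 m²/day.

0.0213 m²/day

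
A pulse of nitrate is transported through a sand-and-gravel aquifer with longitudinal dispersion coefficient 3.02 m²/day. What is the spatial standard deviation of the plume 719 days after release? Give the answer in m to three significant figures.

65.9 m

Dispersive spreading gives a Gaussian with σ² = 2Dt; advection only shifts the center.
σ = √(2 × 3.02 × 719) = 65.9 m.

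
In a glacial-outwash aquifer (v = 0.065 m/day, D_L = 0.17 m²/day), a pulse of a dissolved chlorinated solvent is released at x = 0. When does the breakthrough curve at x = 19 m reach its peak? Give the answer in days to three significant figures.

255 days

For the 1D instantaneous-source solution, setting ∂C/∂t = 0 at fixed x gives v²t² + 2Dt − x² = 0, so t = (√(D² + v²x²) − D)/v².
√(D² + v²x²) = √(0.17² + 0.065² × 19²) = 1.247; v² = 0.004225.
t = (1.247 − 0.17)/0.004225 = 255 days (vs. the pure-advection estimate x/v = 292 d).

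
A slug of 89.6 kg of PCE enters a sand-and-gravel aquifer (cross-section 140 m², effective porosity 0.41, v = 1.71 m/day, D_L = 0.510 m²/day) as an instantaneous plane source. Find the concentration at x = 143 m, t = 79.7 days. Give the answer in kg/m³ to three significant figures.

0.0523 kg/m³

For an instantaneous plane source, C(x,t) = M/(n_e·A·√(4πDt)) · exp(−(x−vt)²/(4Dt)), with n_e·A the pore (flow) area.
Plume center vt = 1.71 × 79.7 = 136.287 m, so the well at 143 m is 6.713 m downgradient of the peak.
√(4πDt) = 22.60 m, giving peak height M/(n_e·A·√(4πDt)) = 89.6/(0.41 × 140 × 22.60) = 0.06907 kg/m³.
(x−vt)²/(4Dt) = (6.713)²/(4 × 0.510 × 79.7) = 0.2772; exp(−0.2772) = 0.7579.
C = 0.06907 × 0.7579 = 0.0523 kg/m³.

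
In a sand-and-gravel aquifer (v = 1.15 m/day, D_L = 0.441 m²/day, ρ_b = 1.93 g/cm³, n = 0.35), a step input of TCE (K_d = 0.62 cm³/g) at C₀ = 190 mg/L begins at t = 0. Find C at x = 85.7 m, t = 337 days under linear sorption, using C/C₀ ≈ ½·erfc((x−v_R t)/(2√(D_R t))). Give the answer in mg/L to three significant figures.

Retardation factor R = 1 + ρ_b·K_d/n = 1 + 1.93 × 0.62/0.35 = 4.419.
Sorption retards both mechanisms: v_R = v/R = 0.2602 m/day, D_R = D/R = 0.09980 m²/day.
v_R·t = 0.2602 × 337 = 87.6874 m; 2√(D_R t) = 11.60 m; argument = (85.7 − 87.6874)/11.60 = -0.1713.
C = C₀ × ½·erfc(-0.1713) = 190 × 0.5957 = 113 mg/L.

113 mg/L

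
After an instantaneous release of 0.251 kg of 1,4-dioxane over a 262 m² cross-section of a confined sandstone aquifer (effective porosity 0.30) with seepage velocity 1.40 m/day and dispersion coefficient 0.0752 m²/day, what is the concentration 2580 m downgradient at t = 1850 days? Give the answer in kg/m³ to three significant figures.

6.38e-05 kg/m³

For an instantaneous plane source, C(x,t) = M/(n_e·A·√(4πDt)) · exp(−(x−vt)²/(4Dt)), with n_e·A the pore (flow) area.
Plume center vt = 1.40 × 1850 = 2590 m, so the well at 2580 m is 10 m upgradient of the peak.
√(4πDt) = 41.81 m, giving peak height M/(n_e·A·√(4πDt)) = 0.251/(0.30 × 262 × 41.81) = 7.638e-05 kg/m³.
(x−vt)²/(4Dt) = (-10)²/(4 × 0.0752 × 1850) = 0.1797; exp(−0.1797) = 0.8355.
C = 7.638e-05 × 0.8355 = 6.38e-05 kg/m³.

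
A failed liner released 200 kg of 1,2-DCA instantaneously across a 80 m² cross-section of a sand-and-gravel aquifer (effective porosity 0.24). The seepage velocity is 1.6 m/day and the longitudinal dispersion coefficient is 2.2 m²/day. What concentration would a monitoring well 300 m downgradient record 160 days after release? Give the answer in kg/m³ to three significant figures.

0.0396 kg/m³

For an instantaneous plane source, C(x,t) = M/(n_e·A·√(4πDt)) · exp(−(x−vt)²/(4Dt)), with n_e·A the pore (flow) area.
Plume center vt = 1.6 × 160 = 256 m, so the well at 300 m is 44 m downgradient of the peak.
√(4πDt) = 66.51 m, giving peak height M/(n_e·A·√(4πDt)) = 200/(0.24 × 80 × 66.51) = 0.1566 kg/m³.
(x−vt)²/(4Dt) = (44)²/(4 × 2.2 × 160) = 1.375; exp(−1.375) = 0.2528.
C = 0.1566 × 0.2528 = 0.0396 kg/m³.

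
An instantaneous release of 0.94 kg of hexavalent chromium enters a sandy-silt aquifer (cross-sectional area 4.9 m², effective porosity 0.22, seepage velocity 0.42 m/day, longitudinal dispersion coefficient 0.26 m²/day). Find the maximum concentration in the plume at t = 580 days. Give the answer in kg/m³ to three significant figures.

The peak of an instantaneous 1D plume sits at x = vt; there the Gaussian factor is 1 and C_max = M/(n_e·A·√(4πDt)), where n_e·A is the pore area the mass is dissolved in.
√(4πDt) = √(4π × 0.26 × 580) = 43.53 m, so C_max = 0.94/(0.22 × 4.9 × 43.53) = 0.0200 kg/m³.

0.0200 kg/m³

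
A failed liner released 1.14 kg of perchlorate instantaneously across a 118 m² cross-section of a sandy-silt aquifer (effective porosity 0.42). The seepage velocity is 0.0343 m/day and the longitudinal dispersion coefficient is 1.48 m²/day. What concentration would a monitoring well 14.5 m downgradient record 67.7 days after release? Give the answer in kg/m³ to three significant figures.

0.000448 kg/m³

For an instantaneous plane source, C(x,t) = M/(n_e·A·√(4πDt)) · exp(−(x−vt)²/(4Dt)), with n_e·A the pore (flow) area.
Plume center vt = 0.0343 × 67.7 = 2.32211 m, so the well at 14.5 m is 12.17789 m downgradient of the peak.
√(4πDt) = 35.48 m, giving peak height M/(n_e·A·√(4πDt)) = 1.14/(0.42 × 118 × 35.48) = 0.0006483 kg/m³.
(x−vt)²/(4Dt) = (12.17789)²/(4 × 1.48 × 67.7) = 0.3700; exp(−0.3700) = 0.6907.
C = 0.0006483 × 0.6907 = 0.000448 kg/m³.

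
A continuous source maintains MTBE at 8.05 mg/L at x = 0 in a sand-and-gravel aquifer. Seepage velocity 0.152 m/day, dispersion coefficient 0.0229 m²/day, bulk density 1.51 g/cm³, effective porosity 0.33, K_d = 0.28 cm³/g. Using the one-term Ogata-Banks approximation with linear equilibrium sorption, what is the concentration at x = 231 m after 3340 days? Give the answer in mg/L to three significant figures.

Retardation factor R = 1 + ρ_b·K_d/n = 1 + 1.51 × 0.28/0.33 = 2.281.
Sorption retards both mechanisms: v_R = v/R = 0.06664 m/day, D_R = D/R = 0.01004 m²/day.
v_R·t = 0.06664 × 3340 = 222.5776 m; 2√(D_R t) = 11.58 m; argument = (231 − 222.5776)/11.58 = 0.7273.
C = C₀ × ½·erfc(0.7273) = 8.05 × 0.1518 = 1.22 mg/L.

1.22 mg/L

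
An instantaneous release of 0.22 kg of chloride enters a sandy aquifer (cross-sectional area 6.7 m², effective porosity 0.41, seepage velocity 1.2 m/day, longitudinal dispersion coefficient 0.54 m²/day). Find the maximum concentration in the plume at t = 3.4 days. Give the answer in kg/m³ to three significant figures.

0.0167 kg/m³

The peak of an instantaneous 1D plume sits at x = vt; there the Gaussian factor is 1 and C_max = M/(n_e·A·√(4πDt)), where n_e·A is the pore area the mass is dissolved in.
√(4πDt) = √(4π × 0.54 × 3.4) = 4.803 m, so C_max = 0.22/(0.41 × 6.7 × 4.803) = 0.0167 kg/m³.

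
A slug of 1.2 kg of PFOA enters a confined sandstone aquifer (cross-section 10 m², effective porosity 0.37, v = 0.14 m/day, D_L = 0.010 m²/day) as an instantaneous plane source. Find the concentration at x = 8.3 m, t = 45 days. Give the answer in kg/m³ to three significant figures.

0.0148 kg/m³

For an instantaneous plane source, C(x,t) = M/(n_e·A·√(4πDt)) · exp(−(x−vt)²/(4Dt)), with n_e·A the pore (flow) area.
Plume center vt = 0.14 × 45 = 6.3 m, so the well at 8.3 m is 2 m downgradient of the peak.
√(4πDt) = 2.378 m, giving peak height M/(n_e·A·√(4πDt)) = 1.2/(0.37 × 10 × 2.378) = 0.1364 kg/m³.
(x−vt)²/(4Dt) = (2)²/(4 × 0.010 × 45) = 2.222; exp(−2.222) = 0.1084.
C = 0.1364 × 0.1084 = 0.0148 kg/m³.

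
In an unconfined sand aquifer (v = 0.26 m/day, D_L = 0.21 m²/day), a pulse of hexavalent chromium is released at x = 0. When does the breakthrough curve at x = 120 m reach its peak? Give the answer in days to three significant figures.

For the 1D instantaneous-source solution, setting ∂C/∂t = 0 at fixed x gives v²t² + 2Dt − x² = 0, so t = (√(D² + v²x²) − D)/v².
√(D² + v²x²) = √(0.21² + 0.26² × 120²) = 31.20; v² = 0.0676.
t = (31.20 − 0.21)/0.0676 = 458 days (vs. the pure-advection estimate x/v = 462 d).

458 days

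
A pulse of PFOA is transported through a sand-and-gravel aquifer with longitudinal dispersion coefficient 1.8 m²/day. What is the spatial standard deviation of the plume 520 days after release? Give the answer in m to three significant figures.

43.3 m

Dispersive spreading gives a Gaussian with σ² = 2Dt; advection only shifts the center.
σ = √(2 × 1.8 × 520) = 43.3 m.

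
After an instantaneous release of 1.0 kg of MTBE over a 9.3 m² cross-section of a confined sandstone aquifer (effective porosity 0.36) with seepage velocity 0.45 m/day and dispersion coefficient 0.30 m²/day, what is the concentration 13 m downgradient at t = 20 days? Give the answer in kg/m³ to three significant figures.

0.0177 kg/m³

For an instantaneous plane source, C(x,t) = M/(n_e·A·√(4πDt)) · exp(−(x−vt)²/(4Dt)), with n_e·A the pore (flow) area.
Plume center vt = 0.45 × 20 = 9 m, so the well at 13 m is 4 m downgradient of the peak.
√(4πDt) = 8.683 m, giving peak height M/(n_e·A·√(4πDt)) = 1.0/(0.36 × 9.3 × 8.683) = 0.03440 kg/m³.
(x−vt)²/(4Dt) = (4)²/(4 × 0.30 × 20) = 0.6667; exp(−0.6667) = 0.5134.
C = 0.03440 × 0.5134 = 0.0177 kg/m³.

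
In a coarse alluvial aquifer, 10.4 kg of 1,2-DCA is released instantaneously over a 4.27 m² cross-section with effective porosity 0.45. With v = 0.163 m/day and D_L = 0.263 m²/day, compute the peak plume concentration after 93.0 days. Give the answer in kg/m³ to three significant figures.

The peak of an instantaneous 1D plume sits at x = vt; there the Gaussian factor is 1 and C_max = M/(n_e·A·√(4πDt)), where n_e·A is the pore area the mass is dissolved in.
√(4πDt) = √(4π × 0.263 × 93.0) = 17.53 m, so C_max = 10.4/(0.45 × 4.27 × 17.53) = 0.309 kg/m³.

0.309 kg/m³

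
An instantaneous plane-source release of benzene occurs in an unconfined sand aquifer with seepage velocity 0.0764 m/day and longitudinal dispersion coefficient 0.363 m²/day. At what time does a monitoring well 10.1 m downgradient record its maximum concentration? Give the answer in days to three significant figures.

For the 1D instantaneous-source solution, setting ∂C/∂t = 0 at fixed x gives v²t² + 2Dt − x² = 0, so t = (√(D² + v²x²) − D)/v².
√(D² + v²x²) = √(0.363² + 0.0764² × 10.1²) = 0.8528; v² = 0.00583696.
t = (0.8528 − 0.363)/0.00583696 = 83.9 days (vs. the pure-advection estimate x/v = 132 d).

83.9 days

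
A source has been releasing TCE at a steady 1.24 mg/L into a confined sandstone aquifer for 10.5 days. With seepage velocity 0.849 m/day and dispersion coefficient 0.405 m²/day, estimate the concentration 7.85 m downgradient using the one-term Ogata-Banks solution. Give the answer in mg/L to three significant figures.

0.797 mg/L

For a continuous step input, C/C₀ ≈ ½·erfc((x−vt)/(2√(Dt))).
vt = 0.849 × 10.5 = 8.9145 m and 2√(Dt) = 2√(0.405 × 10.5) = 4.124 m.
Argument (x−vt)/(2√(Dt)) = (7.85 − 8.9145)/4.124 = -0.2581; ½·erfc(-0.2581) = 0.6424.
C = 1.24 × 0.6424 = 0.797 mg/L.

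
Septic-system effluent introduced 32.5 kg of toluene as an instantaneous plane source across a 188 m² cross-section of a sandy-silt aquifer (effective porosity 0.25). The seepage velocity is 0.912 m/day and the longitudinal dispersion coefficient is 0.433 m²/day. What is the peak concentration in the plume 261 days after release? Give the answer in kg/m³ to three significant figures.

0.0183 kg/m³

The peak of an instantaneous 1D plume sits at x = vt; there the Gaussian factor is 1 and C_max = M/(n_e·A·√(4πDt)), where n_e·A is the pore area the mass is dissolved in.
√(4πDt) = √(4π × 0.433 × 261) = 37.69 m, so C_max = 32.5/(0.25 × 188 × 37.69) = 0.0183 kg/m³.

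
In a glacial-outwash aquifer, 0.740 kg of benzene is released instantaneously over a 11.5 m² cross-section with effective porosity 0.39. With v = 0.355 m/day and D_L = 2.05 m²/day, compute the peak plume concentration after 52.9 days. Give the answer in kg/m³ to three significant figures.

0.00447 kg/m³

The peak of an instantaneous 1D plume sits at x = vt; there the Gaussian factor is 1 and C_max = M/(n_e·A·√(4πDt)), where n_e·A is the pore area the mass is dissolved in.
√(4πDt) = √(4π × 2.05 × 52.9) = 36.92 m, so C_max = 0.740/(0.39 × 11.5 × 36.92) = 0.00447 kg/m³.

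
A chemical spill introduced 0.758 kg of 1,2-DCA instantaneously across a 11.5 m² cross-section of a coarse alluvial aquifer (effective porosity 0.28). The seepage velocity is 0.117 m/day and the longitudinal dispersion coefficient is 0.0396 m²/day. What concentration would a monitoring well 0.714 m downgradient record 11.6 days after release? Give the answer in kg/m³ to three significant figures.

0.0782 kg/m³

For an instantaneous plane source, C(x,t) = M/(n_e·A·√(4πDt)) · exp(−(x−vt)²/(4Dt)), with n_e·A the pore (flow) area.
Plume center vt = 0.117 × 11.6 = 1.3572 m, so the well at 0.714 m is 0.6432 m upgradient of the peak.
√(4πDt) = 2.403 m, giving peak height M/(n_e·A·√(4πDt)) = 0.758/(0.28 × 11.5 × 2.403) = 0.09796 kg/m³.
(x−vt)²/(4Dt) = (-0.6432)²/(4 × 0.0396 × 11.6) = 0.2252; exp(−0.2252) = 0.7984.
C = 0.09796 × 0.7984 = 0.0782 kg/m³.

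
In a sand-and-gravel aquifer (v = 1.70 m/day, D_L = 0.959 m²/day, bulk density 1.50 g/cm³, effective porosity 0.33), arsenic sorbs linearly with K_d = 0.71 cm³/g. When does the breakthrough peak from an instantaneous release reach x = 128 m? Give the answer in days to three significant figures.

Retardation factor R = 1 + ρ_b·K_d/n = 1 + 1.50 × 0.71/0.33 = 4.227.
Sorption retards both mechanisms: v_R = v/R = 0.4022 m/day, D_R = D/R = 0.2269 m²/day.
Peak time from v_R²t² + 2D_R t − x² = 0: t = (√(D_R² + v_R²x²) − D_R)/v_R².
√(D_R² + v_R²x²) = √(0.2269² + 0.4022² × 128²) = 51.48; v_R² = 0.1618.
t = (51.48 − 0.2269)/0.1618 = 317 days.

317 days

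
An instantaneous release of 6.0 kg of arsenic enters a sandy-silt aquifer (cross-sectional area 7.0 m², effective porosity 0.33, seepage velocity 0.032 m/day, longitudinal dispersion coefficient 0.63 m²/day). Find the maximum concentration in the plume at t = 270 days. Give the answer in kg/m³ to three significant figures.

The peak of an instantaneous 1D plume sits at x = vt; there the Gaussian factor is 1 and C_max = M/(n_e·A·√(4πDt)), where n_e·A is the pore area the mass is dissolved in.
√(4πDt) = √(4π × 0.63 × 270) = 46.23 m, so C_max = 6.0/(0.33 × 7.0 × 46.23) = 0.0562 kg/m³.

0.0562 kg/m³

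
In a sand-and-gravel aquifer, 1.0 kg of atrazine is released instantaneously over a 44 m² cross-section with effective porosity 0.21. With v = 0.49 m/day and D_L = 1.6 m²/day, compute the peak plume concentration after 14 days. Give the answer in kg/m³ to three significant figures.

0.00645 kg/m³

The peak of an instantaneous 1D plume sits at x = vt; there the Gaussian factor is 1 and C_max = M/(n_e·A·√(4πDt)), where n_e·A is the pore area the mass is dissolved in.
√(4πDt) = √(4π × 1.6 × 14) = 16.78 m, so C_max = 1.0/(0.21 × 44 × 16.78) = 0.00645 kg/m³.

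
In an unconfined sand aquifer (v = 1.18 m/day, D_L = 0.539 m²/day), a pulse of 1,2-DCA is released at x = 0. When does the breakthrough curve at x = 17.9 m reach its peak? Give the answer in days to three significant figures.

14.8 days

For the 1D instantaneous-source solution, setting ∂C/∂t = 0 at fixed x gives v²t² + 2Dt − x² = 0, so t = (√(D² + v²x²) − D)/v².
√(D² + v²x²) = √(0.539² + 1.18² × 17.9²) = 21.13; v² = 1.3924.
t = (21.13 − 0.539)/1.3924 = 14.8 days (vs. the pure-advection estimate x/v = 15.2 d).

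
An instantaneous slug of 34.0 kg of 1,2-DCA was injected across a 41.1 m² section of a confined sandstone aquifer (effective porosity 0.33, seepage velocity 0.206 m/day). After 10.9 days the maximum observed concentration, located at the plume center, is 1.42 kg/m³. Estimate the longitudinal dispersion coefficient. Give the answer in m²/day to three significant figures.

At the plume center C_max = M/(n_e·A·√(4πDt)), so D = M²/(4πt·(n_e·A·C_max)²).
n_e·A·C_max = 0.33 × 41.1 × 1.42 = 19.26 kg/m.
D = 34.0²/(4π × 10.9 × 19.26²) = 0.0228 m²/day.

0.0228 m²/day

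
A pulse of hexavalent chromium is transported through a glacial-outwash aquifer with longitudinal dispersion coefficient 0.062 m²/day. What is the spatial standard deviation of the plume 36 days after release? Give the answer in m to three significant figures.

2.11 m

Dispersive spreading gives a Gaussian with σ² = 2Dt; advection only shifts the center.
σ = √(2 × 0.062 × 36) = 2.11 m.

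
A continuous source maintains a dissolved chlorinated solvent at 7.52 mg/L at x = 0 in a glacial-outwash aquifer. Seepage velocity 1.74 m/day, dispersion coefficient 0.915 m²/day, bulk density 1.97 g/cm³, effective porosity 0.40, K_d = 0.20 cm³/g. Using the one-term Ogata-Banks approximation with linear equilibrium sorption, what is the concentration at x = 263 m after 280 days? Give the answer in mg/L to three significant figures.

1.03 mg/L

Retardation factor R = 1 + ρ_b·K_d/n = 1 + 1.97 × 0.20/0.40 = 1.985.
Sorption retards both mechanisms: v_R = v/R = 0.8766 m/day, D_R = D/R = 0.4610 m²/day.
v_R·t = 0.8766 × 280 = 245.448 m; 2√(D_R t) = 22.72 m; argument = (263 − 245.448)/22.72 = 0.7725.
C = C₀ × ½·erfc(0.7725) = 7.52 × 0.1373 = 1.03 mg/L.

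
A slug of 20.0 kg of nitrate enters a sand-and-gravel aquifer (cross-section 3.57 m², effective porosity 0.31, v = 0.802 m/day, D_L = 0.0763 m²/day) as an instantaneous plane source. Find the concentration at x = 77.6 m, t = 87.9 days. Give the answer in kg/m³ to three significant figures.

For an instantaneous plane source, C(x,t) = M/(n_e·A·√(4πDt)) · exp(−(x−vt)²/(4Dt)), with n_e·A the pore (flow) area.
Plume center vt = 0.802 × 87.9 = 70.4958 m, so the well at 77.6 m is 7.1042 m downgradient of the peak.
√(4πDt) = 9.180 m, giving peak height M/(n_e·A·√(4πDt)) = 20.0/(0.31 × 3.57 × 9.180) = 1.969 kg/m³.
(x−vt)²/(4Dt) = (7.1042)²/(4 × 0.0763 × 87.9) = 1.881; exp(−1.881) = 0.1524.
C = 1.969 × 0.1524 = 0.300 kg/m³.

0.300 kg/m³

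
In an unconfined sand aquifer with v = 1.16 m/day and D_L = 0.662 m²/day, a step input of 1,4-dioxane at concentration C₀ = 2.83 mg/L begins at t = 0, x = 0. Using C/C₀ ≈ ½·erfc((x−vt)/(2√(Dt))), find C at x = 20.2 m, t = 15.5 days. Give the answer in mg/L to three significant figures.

0.883 mg/L

For a continuous step input, C/C₀ ≈ ½·erfc((x−vt)/(2√(Dt))).
vt = 1.16 × 15.5 = 17.98 m and 2√(Dt) = 2√(0.662 × 15.5) = 6.407 m.
Argument (x−vt)/(2√(Dt)) = (20.2 − 17.98)/6.407 = 0.3465; ½·erfc(0.3465) = 0.3121.
C = 2.83 × 0.3121 = 0.883 mg/L.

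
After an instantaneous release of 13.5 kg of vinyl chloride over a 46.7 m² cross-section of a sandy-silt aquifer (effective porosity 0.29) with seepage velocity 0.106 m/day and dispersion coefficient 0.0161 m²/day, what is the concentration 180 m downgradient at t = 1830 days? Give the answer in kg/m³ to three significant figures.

For an instantaneous plane source, C(x,t) = M/(n_e·A·√(4πDt)) · exp(−(x−vt)²/(4Dt)), with n_e·A the pore (flow) area.
Plume center vt = 0.106 × 1830 = 193.98 m, so the well at 180 m is 13.98 m upgradient of the peak.
√(4πDt) = 19.24 m, giving peak height M/(n_e·A·√(4πDt)) = 13.5/(0.29 × 46.7 × 19.24) = 0.05181 kg/m³.
(x−vt)²/(4Dt) = (-13.98)²/(4 × 0.0161 × 1830) = 1.658; exp(−1.658) = 0.1905.
C = 0.05181 × 0.1905 = 0.00987 kg/m³.

0.00987 kg/m³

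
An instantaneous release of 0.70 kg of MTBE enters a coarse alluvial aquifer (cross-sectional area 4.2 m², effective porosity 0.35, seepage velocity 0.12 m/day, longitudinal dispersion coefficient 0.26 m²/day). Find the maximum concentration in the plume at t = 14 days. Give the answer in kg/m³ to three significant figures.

0.0704 kg/m³

The peak of an instantaneous 1D plume sits at x = vt; there the Gaussian factor is 1 and C_max = M/(n_e·A·√(4πDt)), where n_e·A is the pore area the mass is dissolved in.
√(4πDt) = √(4π × 0.26 × 14) = 6.763 m, so C_max = 0.70/(0.35 × 4.2 × 6.763) = 0.0704 kg/m³.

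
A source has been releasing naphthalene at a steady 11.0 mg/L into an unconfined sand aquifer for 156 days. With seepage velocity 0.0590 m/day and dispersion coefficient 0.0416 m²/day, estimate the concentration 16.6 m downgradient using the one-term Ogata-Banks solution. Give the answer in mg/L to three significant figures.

0.220 mg/L

For a continuous step input, C/C₀ ≈ ½·erfc((x−vt)/(2√(Dt))).
vt = 0.0590 × 156 = 9.204 m and 2√(Dt) = 2√(0.0416 × 156) = 5.095 m.
Argument (x−vt)/(2√(Dt)) = (16.6 − 9.204)/5.095 = 1.452; ½·erfc(1.452) = 0.02002.
C = 11.0 × 0.02002 = 0.220 mg/L.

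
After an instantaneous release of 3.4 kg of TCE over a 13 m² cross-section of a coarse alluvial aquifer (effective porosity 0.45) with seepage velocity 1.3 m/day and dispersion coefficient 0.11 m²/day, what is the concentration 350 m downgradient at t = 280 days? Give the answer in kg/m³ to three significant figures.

For an instantaneous plane source, C(x,t) = M/(n_e·A·√(4πDt)) · exp(−(x−vt)²/(4Dt)), with n_e·A the pore (flow) area.
Plume center vt = 1.3 × 280 = 364 m, so the well at 350 m is 14 m upgradient of the peak.
√(4πDt) = 19.67 m, giving peak height M/(n_e·A·√(4πDt)) = 3.4/(0.45 × 13 × 19.67) = 0.02955 kg/m³.
(x−vt)²/(4Dt) = (-14)²/(4 × 0.11 × 280) = 1.591; exp(−1.591) = 0.2037.
C = 0.02955 × 0.2037 = 0.00602 kg/m³.

0.00602 kg/m³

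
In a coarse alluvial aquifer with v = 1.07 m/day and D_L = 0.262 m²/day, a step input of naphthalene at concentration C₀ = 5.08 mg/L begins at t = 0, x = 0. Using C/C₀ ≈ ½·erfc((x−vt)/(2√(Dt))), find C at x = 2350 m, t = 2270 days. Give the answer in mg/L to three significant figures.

For a continuous step input, C/C₀ ≈ ½·erfc((x−vt)/(2√(Dt))).
vt = 1.07 × 2270 = 2428.9 m and 2√(Dt) = 2√(0.262 × 2270) = 48.77 m.
Argument (x−vt)/(2√(Dt)) = (2350 − 2428.9)/48.77 = -1.618; ½·erfc(-1.618) = 0.9889.
C = 5.08 × 0.9889 = 5.02 mg/L.

5.02 mg/L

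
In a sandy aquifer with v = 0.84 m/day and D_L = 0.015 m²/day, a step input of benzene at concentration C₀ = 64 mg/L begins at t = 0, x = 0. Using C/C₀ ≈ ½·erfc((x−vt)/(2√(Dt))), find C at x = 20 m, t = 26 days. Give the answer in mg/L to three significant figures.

For a continuous step input, C/C₀ ≈ ½·erfc((x−vt)/(2√(Dt))).
vt = 0.84 × 26 = 21.84 m and 2√(Dt) = 2√(0.015 × 26) = 1.249 m.
Argument (x−vt)/(2√(Dt)) = (20 − 21.84)/1.249 = -1.473; ½·erfc(-1.473) = 0.9814.
C = 64 × 0.9814 = 62.8 mg/L.

62.8 mg/L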